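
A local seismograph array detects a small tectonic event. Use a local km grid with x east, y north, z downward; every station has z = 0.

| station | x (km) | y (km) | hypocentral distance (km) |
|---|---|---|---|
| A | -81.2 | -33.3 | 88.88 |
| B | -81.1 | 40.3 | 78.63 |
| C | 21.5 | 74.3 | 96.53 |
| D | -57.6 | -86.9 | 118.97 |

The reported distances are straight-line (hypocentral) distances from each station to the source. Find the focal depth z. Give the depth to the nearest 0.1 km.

Each station gives a sphere (x−x_i)² + (y−y_i)² + z² = d_i² (stations at z=0).
Subtracting the A sphere from B and C: z² cancels, leaving linear equations in x and y:
0.2 x + 147.2 y = 2215.95
205.4 x + 215.2 y = -3137.98
Solving: x ≈ -31.094, y ≈ 15.096 km (keep extra digits for the depth step; rounded: -31.1, 15.1).
Then from the A sphere: z² = 88.88² − (x + 81.2)² − (y + 33.3)² with x = -31.094, y = 15.096, so z ≈ 55.198 ≈ 55.2 km.

depth ≈ 55.2 km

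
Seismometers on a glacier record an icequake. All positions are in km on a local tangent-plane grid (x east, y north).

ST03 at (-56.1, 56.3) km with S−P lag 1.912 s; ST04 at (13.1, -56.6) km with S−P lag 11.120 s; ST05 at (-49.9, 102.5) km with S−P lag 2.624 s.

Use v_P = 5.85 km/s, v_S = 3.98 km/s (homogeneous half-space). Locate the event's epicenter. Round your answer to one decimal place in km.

x ≈ -38.2 km, y ≈ 72.0 km

Distance from S−P lag: d = Δt · v_P v_S / (v_P − v_S) = Δt · (5.85·3.98)/(5.85−3.98) ≈ 12.4508·Δt.
So d_ST03 = 23.81, d_ST04 = 138.45, d_ST05 = 32.67 km.
Circle about each station: (x + 56.1)² + (y − 56.3)² = 23.81²; (x − 13.1)² + (y + 56.6)² = 138.45²; (x + 49.9)² + (y − 102.5)² = 32.67².
Subtracting the ST03 equation from the ST04 and ST05 equations removes the quadratic terms:
138.4 x − 225.8 y = -21543.22
12.4 x + 92.4 y = 6178.95
Solving the 2×2 system: x ≈ -38.2, y ≈ 72.0 km.
Check against ST03 (with the unrounded x, y): √((x + 56.1)²+(y − 56.3)²) = 23.81 ≈ 23.81 km. ✓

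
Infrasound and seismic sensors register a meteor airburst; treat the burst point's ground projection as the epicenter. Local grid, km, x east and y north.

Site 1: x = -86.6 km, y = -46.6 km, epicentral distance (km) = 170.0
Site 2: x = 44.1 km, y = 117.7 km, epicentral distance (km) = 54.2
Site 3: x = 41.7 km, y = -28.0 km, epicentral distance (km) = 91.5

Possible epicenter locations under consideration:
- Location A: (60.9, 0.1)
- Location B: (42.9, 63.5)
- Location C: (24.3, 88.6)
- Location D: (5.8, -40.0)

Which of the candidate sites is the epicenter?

Location B

For each candidate, compare |candidate − station| to the reported distance:
Location A: residuals Site 1 15.3, Site 2 64.6, Site 3 57.5 → max 64.6 km
Location B: residuals Site 1 0.0, Site 2 0.0, Site 3 0.0 → max 0.0 km
Location C: residuals Site 1 4.9, Site 2 19.0, Site 3 26.4 → max 26.4 km
Location D: residuals Site 1 77.4, Site 2 108.1, Site 3 53.6 → max 108.1 km
Only Location B has all residuals ≈ 0.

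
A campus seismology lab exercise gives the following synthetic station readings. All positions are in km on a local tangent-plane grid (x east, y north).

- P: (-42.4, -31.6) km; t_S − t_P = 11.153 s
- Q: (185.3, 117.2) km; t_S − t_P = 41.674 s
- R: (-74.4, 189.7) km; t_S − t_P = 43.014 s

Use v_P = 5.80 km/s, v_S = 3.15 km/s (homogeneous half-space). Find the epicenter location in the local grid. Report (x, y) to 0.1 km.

Distance from S−P lag: d = Δt · v_P v_S / (v_P − v_S) = Δt · (5.80·3.15)/(5.80−3.15) ≈ 6.8943·Δt.
So d_P = 76.89, d_Q = 287.31, d_R = 296.55 km.
Circle about each station: (x + 42.4)² + (y + 31.6)² = 76.89²; (x − 185.3)² + (y − 117.2)² = 287.31²; (x + 74.4)² + (y − 189.7)² = 296.55².
Subtracting the P equation from the Q and R equations removes the quadratic terms:
455.4 x + 297.6 y = -31359.35
-64.0 x + 442.6 y = -43304.70
Solving the 2×2 system: x ≈ -4.5, y ≈ -98.5 km.
Check against P (with the unrounded x, y): √((x + 42.4)²+(y + 31.6)²) = 76.88 ≈ 76.89 km. ✓

-4.5 km east, -98.5 km north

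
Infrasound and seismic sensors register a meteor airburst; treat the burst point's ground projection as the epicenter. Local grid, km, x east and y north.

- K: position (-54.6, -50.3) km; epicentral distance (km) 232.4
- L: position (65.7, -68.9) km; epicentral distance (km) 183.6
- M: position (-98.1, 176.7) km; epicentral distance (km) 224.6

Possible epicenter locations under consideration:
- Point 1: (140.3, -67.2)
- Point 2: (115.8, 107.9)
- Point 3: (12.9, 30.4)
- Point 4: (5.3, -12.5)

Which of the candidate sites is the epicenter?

Point 2

For each candidate, compare |candidate − station| to the reported distance:
Point 1: residuals K 36.8, L 109.0, M 116.5 → max 116.5 km
Point 2: residuals K 0.1, L 0.2, M 0.1 → max 0.2 km
Point 3: residuals K 127.2, L 71.1, M 41.0 → max 127.2 km
Point 4: residuals K 161.6, L 101.0, M 9.0 → max 161.6 km
Only Point 2 has all residuals ≈ 0.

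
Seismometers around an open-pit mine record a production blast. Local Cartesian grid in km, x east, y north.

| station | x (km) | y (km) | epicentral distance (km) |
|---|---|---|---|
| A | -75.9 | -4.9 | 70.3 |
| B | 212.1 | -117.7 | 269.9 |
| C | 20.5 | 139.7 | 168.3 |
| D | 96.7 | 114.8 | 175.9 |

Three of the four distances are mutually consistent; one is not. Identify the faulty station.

Solve using three stations at a time. Using A, C, D (subtract circle equations pairwise → linear system) gives (x, y) ≈ (-8.7, -26.1).
Distances from that point to each station vs reported:
  A: calculated 70.5 vs reported 70.3 → residual 0.2 km
  B: calculated 239.0 vs reported 269.9 → residual 30.9 km
  C: calculated 168.4 vs reported 168.3 → residual 0.1 km
  D: calculated 176.0 vs reported 175.9 → residual 0.1 km
A, C, D are mutually consistent (residuals ≈ 0); B is off by 30.9 km.

B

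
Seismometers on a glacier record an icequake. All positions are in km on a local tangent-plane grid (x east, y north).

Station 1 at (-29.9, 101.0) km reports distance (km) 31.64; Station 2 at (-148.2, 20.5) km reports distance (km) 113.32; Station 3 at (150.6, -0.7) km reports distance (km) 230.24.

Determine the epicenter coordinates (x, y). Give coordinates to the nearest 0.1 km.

Circle about each station: (x + 29.9)² + (y − 101.0)² = 31.64²; (x + 148.2)² + (y − 20.5)² = 113.32²; (x − 150.6)² + (y + 0.7)² = 230.24².
Subtracting pairs of circle equations eliminates x²+y² and gives linear equations (the radical axes):
-236.6 x − 161.0 y = -551.85
361.0 x − 203.4 y = -40423.53
Solving the 2×2 system: x ≈ -60.2, y ≈ 91.9 km.

-60.2 km east, 91.9 km north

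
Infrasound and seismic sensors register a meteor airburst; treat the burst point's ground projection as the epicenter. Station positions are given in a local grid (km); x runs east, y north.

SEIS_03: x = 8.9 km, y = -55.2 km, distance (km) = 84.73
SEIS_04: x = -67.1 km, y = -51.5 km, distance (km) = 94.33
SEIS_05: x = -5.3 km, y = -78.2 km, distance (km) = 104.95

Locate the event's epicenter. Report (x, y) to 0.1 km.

Circle about each station: (x − 8.9)² + (y + 55.2)² = 84.73²; (x + 67.1)² + (y + 51.5)² = 94.33²; (x + 5.3)² + (y + 78.2)² = 104.95².
Subtracting pairs of circle equations eliminates x²+y² and gives linear equations (the radical axes):
-152.0 x + 7.4 y = 2309.43
-28.4 x − 46.0 y = -818.25
Solving the 2×2 system: x ≈ -13.9, y ≈ 26.4 km.
Check against SEIS_03 (with the unrounded x, y): √((x − 8.9)²+(y + 55.2)²) = 84.70 ≈ 84.73 km. ✓

(-13.9, 26.4)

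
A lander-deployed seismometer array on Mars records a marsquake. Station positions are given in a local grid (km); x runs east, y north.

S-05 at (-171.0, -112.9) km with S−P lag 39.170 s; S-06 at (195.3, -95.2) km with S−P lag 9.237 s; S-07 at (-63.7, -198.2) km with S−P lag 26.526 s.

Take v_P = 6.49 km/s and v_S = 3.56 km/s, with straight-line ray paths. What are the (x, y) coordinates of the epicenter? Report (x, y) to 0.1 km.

136.8 km east, -138.6 km north

Distance from S−P lag: d = Δt · v_P v_S / (v_P − v_S) = Δt · (6.49·3.56)/(6.49−3.56) ≈ 7.8855·Δt.
So d_S-05 = 308.87, d_S-06 = 72.84, d_S-07 = 209.17 km.
Circle about each station: (x + 171.0)² + (y + 112.9)² = 308.87²; (x − 195.3)² + (y + 95.2)² = 72.84²; (x + 63.7)² + (y + 198.2)² = 209.17².
Subtracting the S-05 equation from the S-06 and S-07 equations removes the quadratic terms:
732.6 x + 35.4 y = 95312.73
214.6 x − 170.6 y = 53002.11
Solving the 2×2 system: x ≈ 136.8, y ≈ -138.6 km.
Check against S-05 (with the unrounded x, y): √((x + 171.0)²+(y + 112.9)²) = 308.87 ≈ 308.87 km. ✓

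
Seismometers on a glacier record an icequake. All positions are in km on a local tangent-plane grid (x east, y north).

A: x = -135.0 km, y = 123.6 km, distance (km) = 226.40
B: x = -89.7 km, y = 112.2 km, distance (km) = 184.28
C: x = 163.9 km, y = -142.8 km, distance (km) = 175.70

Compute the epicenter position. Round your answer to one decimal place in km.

Circle about each station: (x + 135.0)² + (y − 123.6)² = 226.40²; (x + 89.7)² + (y − 112.2)² = 184.28²; (x − 163.9)² + (y + 142.8)² = 175.70².
Subtracting pairs of circle equations eliminates x²+y² and gives linear equations (the radical axes):
90.6 x − 22.8 y = 4430.81
597.8 x − 532.8 y = 34139.56
Solving the 2×2 system: x ≈ 45.7, y ≈ -12.8 km.

(45.7, -12.8)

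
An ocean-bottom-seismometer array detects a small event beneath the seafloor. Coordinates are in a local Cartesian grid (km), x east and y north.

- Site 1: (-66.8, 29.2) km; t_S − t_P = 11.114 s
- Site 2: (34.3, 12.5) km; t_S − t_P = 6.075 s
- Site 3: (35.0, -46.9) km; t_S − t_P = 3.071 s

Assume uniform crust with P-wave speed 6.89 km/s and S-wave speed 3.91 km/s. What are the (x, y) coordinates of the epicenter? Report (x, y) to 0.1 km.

x ≈ 9.3 km, y ≈ -36.4 km

Distance from S−P lag: d = Δt · v_P v_S / (v_P − v_S) = Δt · (6.89·3.91)/(6.89−3.91) ≈ 9.0402·Δt.
So d_Site 1 = 100.47, d_Site 2 = 54.92, d_Site 3 = 27.76 km.
Circle about each station: (x + 66.8)² + (y − 29.2)² = 100.47²; (x − 34.3)² + (y − 12.5)² = 54.92²; (x − 35.0)² + (y + 46.9)² = 27.76².
Subtracting the Site 1 equation from the Site 2 and Site 3 equations removes the quadratic terms:
202.2 x − 33.4 y = 3095.87
203.6 x − 152.2 y = 7433.33
Solving the 2×2 system: x ≈ 9.3, y ≈ -36.4 km.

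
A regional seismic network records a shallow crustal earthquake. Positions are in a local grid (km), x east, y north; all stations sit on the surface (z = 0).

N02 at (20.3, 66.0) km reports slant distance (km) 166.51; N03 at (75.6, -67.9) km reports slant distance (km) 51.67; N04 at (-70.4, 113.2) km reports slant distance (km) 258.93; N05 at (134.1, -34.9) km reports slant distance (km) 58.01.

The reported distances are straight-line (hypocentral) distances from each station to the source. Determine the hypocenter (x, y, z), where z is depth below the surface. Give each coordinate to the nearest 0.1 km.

x ≈ 109.0 km, y ≈ -69.3 km, depth ≈ 39.4 km

Each station gives a sphere (x−x_i)² + (y−y_i)² + z² = d_i² (stations at z=0).
Subtracting the N02 sphere from N03 and N04: z² cancels, leaving linear equations in x and y:
110.6 x − 267.8 y = 30613.47
-181.4 x + 94.4 y = -26316.85
Solving: x ≈ 109.018, y ≈ -69.291 km (keep extra digits for the depth step; rounded: 109.0, -69.3).
Then from the N02 sphere: z² = 166.51² − (x − 20.3)² − (y − 66.0)² with x = 109.018, y = -69.291, so z ≈ 39.383 ≈ 39.4 km.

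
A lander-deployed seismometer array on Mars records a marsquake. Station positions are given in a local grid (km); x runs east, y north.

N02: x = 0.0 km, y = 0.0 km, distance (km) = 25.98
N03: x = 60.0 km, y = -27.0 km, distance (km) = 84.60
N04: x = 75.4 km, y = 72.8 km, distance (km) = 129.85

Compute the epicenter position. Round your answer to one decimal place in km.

-23.2 km east, -11.7 km north

Circle about each station: x² + y² = 25.98²; (x − 60.0)² + (y + 27.0)² = 84.60²; (x − 75.4)² + (y − 72.8)² = 129.85².
Subtracting the N02 equation from the N03 and N04 equations removes the quadratic terms:
120.0 x − 54.0 y = -2153.20
150.8 x + 145.6 y = -5201.06
Solving the 2×2 system: x ≈ -23.2, y ≈ -11.7 km.
Check against N02 (with the unrounded x, y): √(x²+y²) = 25.98 ≈ 25.98 km. ✓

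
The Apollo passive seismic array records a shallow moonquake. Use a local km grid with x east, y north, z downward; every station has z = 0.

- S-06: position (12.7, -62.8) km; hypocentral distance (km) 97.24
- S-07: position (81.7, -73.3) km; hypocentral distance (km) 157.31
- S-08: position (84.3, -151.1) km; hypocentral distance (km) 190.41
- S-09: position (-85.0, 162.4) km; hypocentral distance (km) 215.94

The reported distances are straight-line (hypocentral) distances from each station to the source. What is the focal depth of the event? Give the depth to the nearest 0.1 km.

61.7 km

Each station gives a sphere (x−x_i)² + (y−y_i)² + z² = d_i² (stations at z=0).
Subtracting the S-06 sphere from S-07 and S-08: z² cancels, leaving linear equations in x and y:
138.0 x − 21.0 y = -7348.17
143.2 x − 176.6 y = -967.78
Solving: x ≈ -59.792, y ≈ -43.003 km (keep extra digits for the depth step; rounded: -59.8, -43.0).
Then from the S-06 sphere: z² = 97.24² − (x − 12.7)² − (y + 62.8)² with x = -59.792, y = -43.003, so z ≈ 61.714 ≈ 61.7 km.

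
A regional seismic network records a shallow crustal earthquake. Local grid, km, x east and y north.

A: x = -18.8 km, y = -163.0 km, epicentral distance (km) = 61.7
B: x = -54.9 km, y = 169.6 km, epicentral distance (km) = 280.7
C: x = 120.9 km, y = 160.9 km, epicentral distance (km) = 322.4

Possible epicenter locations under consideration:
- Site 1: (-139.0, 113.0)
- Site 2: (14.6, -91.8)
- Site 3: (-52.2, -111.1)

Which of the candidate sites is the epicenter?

For each candidate, compare |candidate − station| to the reported distance:
Site 1: residuals A 239.3, B 179.3, C 58.1 → max 239.3 km
Site 2: residuals A 16.9, B 10.2, C 48.3 → max 48.3 km
Site 3: residuals A 0.0, B 0.0, C 0.0 → max 0.0 km
Only Site 3 has all residuals ≈ 0.

Site 3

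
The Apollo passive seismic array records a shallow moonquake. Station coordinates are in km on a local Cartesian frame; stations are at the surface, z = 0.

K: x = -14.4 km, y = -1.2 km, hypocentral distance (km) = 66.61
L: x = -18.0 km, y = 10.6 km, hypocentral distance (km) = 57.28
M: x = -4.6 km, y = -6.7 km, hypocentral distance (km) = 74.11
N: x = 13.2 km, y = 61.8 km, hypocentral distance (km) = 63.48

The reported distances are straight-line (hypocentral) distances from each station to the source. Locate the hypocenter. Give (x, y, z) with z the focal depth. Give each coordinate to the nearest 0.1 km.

Each station gives a sphere (x−x_i)² + (y−y_i)² + z² = d_i² (stations at z=0).
Subtracting the K sphere from L and M: z² cancels, leaving linear equations in x and y:
-7.2 x + 23.6 y = 1383.45
19.6 x − 11.0 y = -1198.15
Solving: x ≈ -34.063, y ≈ 48.229 km (keep extra digits for the depth step; rounded: -34.1, 48.2).
Then from the K sphere: z² = 66.61² − (x + 14.4)² − (y + 1.2)² with x = -34.063, y = 48.229, so z ≈ 40.088 ≈ 40.1 km.

x ≈ -34.1 km, y ≈ 48.2 km, depth ≈ 40.1 km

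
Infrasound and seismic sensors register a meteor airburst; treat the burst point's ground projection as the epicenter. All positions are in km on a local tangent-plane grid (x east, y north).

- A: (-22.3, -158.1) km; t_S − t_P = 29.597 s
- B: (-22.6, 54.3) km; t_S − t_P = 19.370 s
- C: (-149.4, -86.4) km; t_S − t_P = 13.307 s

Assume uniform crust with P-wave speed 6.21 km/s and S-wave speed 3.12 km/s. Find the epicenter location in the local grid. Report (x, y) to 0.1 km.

Distance from S−P lag: d = Δt · v_P v_S / (v_P − v_S) = Δt · (6.21·3.12)/(6.21−3.12) ≈ 6.2703·Δt.
So d_A = 185.58, d_B = 121.46, d_C = 83.44 km.
Circle about each station: (x + 22.3)² + (y + 158.1)² = 185.58²; (x + 22.6)² + (y − 54.3)² = 121.46²; (x + 149.4)² + (y + 86.4)² = 83.44².
Subtracting pairs of circle equations eliminates x²+y² and gives linear equations (the radical axes):
-0.6 x + 424.8 y = -2346.25
-254.2 x + 143.4 y = 31770.12
Solving the 2×2 system: x ≈ -128.2, y ≈ -5.7 km.

x ≈ -128.2 km, y ≈ -5.7 km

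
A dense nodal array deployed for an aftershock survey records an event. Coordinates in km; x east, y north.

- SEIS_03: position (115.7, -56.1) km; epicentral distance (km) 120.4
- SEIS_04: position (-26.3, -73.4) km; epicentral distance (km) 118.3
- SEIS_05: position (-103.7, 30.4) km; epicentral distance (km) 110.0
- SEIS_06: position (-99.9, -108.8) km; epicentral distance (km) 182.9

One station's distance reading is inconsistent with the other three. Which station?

SEIS_03

Solve using three stations at a time. Using SEIS_04, SEIS_05, SEIS_06 (subtract circle equations pairwise → linear system) gives (x, y) ≈ (5.8, 40.4).
Distances from that point to each station vs reported:
  SEIS_03: calculated 146.3 vs reported 120.4 → residual 25.9 km
  SEIS_04: calculated 118.3 vs reported 118.3 → residual 0.0 km
  SEIS_05: calculated 110.0 vs reported 110.0 → residual 0.0 km
  SEIS_06: calculated 182.9 vs reported 182.9 → residual 0.0 km
SEIS_04, SEIS_05, SEIS_06 are mutually consistent (residuals ≈ 0); SEIS_03 is off by 25.9 km.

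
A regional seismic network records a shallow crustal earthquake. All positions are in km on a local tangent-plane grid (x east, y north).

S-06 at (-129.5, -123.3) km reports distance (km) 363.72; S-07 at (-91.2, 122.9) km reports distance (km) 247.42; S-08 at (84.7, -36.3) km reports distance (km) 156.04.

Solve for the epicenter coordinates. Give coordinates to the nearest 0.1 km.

Circle about each station: (x + 129.5)² + (y + 123.3)² = 363.72²; (x + 91.2)² + (y − 122.9)² = 247.42²; (x − 84.7)² + (y + 36.3)² = 156.04².
Subtracting the S-06 equation from the S-07 and S-08 equations removes the quadratic terms:
76.6 x + 492.4 y = 62524.29
428.4 x + 174.0 y = 84462.40
Solving the 2×2 system: x ≈ 155.4, y ≈ 102.8 km.
Check against S-06 (with the unrounded x, y): √((x + 129.5)²+(y + 123.3)²) = 363.72 ≈ 363.72 km. ✓

(155.4, 102.8)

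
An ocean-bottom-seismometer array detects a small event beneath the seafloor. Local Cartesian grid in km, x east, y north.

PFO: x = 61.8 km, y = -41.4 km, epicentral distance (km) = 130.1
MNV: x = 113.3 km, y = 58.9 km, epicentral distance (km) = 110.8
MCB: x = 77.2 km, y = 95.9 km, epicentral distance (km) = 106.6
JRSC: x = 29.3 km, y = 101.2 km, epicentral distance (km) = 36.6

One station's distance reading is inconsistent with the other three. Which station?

MCB

Solve using three stations at a time. Using PFO, MNV, JRSC (subtract circle equations pairwise → linear system) gives (x, y) ≈ (3.7, 75.0).
Distances from that point to each station vs reported:
  PFO: calculated 130.1 vs reported 130.1 → residual 0.0 km
  MNV: calculated 110.8 vs reported 110.8 → residual 0.0 km
  MCB: calculated 76.5 vs reported 106.6 → residual 30.1 km
  JRSC: calculated 36.7 vs reported 36.6 → residual 0.1 km
PFO, MNV, JRSC are mutually consistent (residuals ≈ 0); MCB is off by 30.1 km.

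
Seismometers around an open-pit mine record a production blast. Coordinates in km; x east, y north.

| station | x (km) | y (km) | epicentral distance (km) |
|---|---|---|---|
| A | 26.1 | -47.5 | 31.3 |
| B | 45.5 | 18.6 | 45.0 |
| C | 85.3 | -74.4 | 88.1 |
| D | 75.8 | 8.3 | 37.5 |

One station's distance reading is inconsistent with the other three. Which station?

Solve using three stations at a time. Using A, B, C (subtract circle equations pairwise → linear system) gives (x, y) ≈ (18.3, -17.2).
Distances from that point to each station vs reported:
  A: calculated 31.3 vs reported 31.3 → residual 0.0 km
  B: calculated 45.0 vs reported 45.0 → residual 0.0 km
  C: calculated 88.1 vs reported 88.1 → residual 0.0 km
  D: calculated 62.9 vs reported 37.5 → residual 25.4 km
A, B, C are mutually consistent (residuals ≈ 0); D is off by 25.4 km.

D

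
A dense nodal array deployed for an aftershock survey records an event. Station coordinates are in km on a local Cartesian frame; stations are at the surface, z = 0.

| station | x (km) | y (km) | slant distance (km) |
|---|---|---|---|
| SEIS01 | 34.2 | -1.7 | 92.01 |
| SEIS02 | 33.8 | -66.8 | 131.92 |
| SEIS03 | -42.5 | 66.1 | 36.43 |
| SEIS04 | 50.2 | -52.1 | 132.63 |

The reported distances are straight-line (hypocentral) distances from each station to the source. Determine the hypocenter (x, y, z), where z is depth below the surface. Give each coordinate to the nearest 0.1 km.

(-48.3, 34.9, 17.9)

Each station gives a sphere (x−x_i)² + (y−y_i)² + z² = d_i² (stations at z=0).
Subtracting the SEIS01 sphere from SEIS02 and SEIS03: z² cancels, leaving linear equations in x and y:
-0.8 x − 130.2 y = -4504.90
-153.4 x + 135.6 y = 12141.63
Solving: x ≈ -48.303, y ≈ 34.897 km (keep extra digits for the depth step; rounded: -48.3, 34.9).
Then from the SEIS01 sphere: z² = 92.01² − (x − 34.2)² − (y + 1.7)² with x = -48.303, y = 34.897, so z ≈ 17.882 ≈ 17.9 km.
Check against SEIS04 (with the unrounded solution): distance 132.63 ≈ 132.63 km. ✓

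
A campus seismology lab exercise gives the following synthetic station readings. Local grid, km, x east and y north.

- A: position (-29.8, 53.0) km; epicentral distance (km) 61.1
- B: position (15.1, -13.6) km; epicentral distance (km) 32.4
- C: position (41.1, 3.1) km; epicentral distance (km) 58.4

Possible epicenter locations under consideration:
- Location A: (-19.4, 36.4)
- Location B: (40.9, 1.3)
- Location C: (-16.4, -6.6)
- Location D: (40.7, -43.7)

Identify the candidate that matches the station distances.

For each candidate, compare |candidate − station| to the reported distance:
Location A: residuals A 41.5, B 28.3, C 10.7 → max 41.5 km
Location B: residuals A 26.5, B 2.6, C 56.6 → max 56.6 km
Location C: residuals A 0.0, B 0.1, C 0.1 → max 0.1 km
Location D: residuals A 58.6, B 7.1, C 11.6 → max 58.6 km
Only Location C has all residuals ≈ 0.

Location C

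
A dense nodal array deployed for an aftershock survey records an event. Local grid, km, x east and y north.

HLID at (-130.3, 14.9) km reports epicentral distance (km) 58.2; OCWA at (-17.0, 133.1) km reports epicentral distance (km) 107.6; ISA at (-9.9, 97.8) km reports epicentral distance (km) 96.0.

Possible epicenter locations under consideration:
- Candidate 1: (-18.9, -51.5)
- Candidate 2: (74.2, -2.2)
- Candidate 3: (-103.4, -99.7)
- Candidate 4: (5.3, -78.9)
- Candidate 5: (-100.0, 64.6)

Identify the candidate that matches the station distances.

For each candidate, compare |candidate − station| to the reported distance:
Candidate 1: residuals HLID 71.5, OCWA 77.0, ISA 53.6 → max 77.0 km
Candidate 2: residuals HLID 147.0, OCWA 55.6, ISA 34.7 → max 147.0 km
Candidate 3: residuals HLID 59.5, OCWA 140.7, ISA 122.5 → max 140.7 km
Candidate 4: residuals HLID 106.7, OCWA 105.6, ISA 81.4 → max 106.7 km
Candidate 5: residuals HLID 0.0, OCWA 0.0, ISA 0.0 → max 0.0 km
Only Candidate 5 has all residuals ≈ 0.

Candidate 5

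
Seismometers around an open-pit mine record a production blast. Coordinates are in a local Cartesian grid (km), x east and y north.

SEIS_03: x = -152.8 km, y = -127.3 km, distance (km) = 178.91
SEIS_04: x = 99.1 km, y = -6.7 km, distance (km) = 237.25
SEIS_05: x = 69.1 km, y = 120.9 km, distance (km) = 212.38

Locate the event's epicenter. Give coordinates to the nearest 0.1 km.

x ≈ -131.2 km, y ≈ 50.3 km

Circle about each station: (x + 152.8)² + (y + 127.3)² = 178.91²; (x − 99.1)² + (y + 6.7)² = 237.25²; (x − 69.1)² + (y − 120.9)² = 212.38².
Subtracting the SEIS_03 equation from the SEIS_04 and SEIS_05 equations removes the quadratic terms:
503.8 x + 241.2 y = -53966.20
443.8 x + 496.4 y = -33257.99
Solving the 2×2 system: x ≈ -131.2, y ≈ 50.3 km.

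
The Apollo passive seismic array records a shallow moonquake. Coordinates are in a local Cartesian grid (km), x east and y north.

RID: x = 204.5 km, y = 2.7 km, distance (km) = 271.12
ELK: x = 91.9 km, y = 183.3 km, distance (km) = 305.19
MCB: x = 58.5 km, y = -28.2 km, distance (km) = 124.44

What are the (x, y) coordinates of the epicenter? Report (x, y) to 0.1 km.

Circle about each station: (x − 204.5)² + (y − 2.7)² = 271.12²; (x − 91.9)² + (y − 183.3)² = 305.19²; (x − 58.5)² + (y + 28.2)² = 124.44².
Subtracting the RID equation from the ELK and MCB equations removes the quadratic terms:
-225.2 x + 361.2 y = -19417.92
-292.0 x − 61.8 y = 20410.69
Solving the 2×2 system: x ≈ -51.7, y ≈ -86.0 km.
Check against RID (with the unrounded x, y): √((x − 204.5)²+(y − 2.7)²) = 271.12 ≈ 271.12 km. ✓

-51.7 km east, -86.0 km north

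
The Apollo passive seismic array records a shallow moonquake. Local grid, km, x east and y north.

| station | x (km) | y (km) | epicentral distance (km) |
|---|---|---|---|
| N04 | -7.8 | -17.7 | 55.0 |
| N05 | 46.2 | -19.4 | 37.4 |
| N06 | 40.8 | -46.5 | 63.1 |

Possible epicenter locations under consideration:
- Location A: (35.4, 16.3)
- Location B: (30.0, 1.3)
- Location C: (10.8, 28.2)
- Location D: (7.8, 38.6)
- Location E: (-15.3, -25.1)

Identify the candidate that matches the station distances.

Location A

For each candidate, compare |candidate − station| to the reported distance:
Location A: residuals N04 0.0, N05 0.1, N06 0.1 → max 0.1 km
Location B: residuals N04 12.7, N05 11.1, N06 14.1 → max 14.1 km
Location C: residuals N04 5.5, N05 21.9, N06 17.4 → max 21.9 km
Location D: residuals N04 3.4, N05 32.2, N06 28.2 → max 32.2 km
Location E: residuals N04 44.5, N05 24.4, N06 3.1 → max 44.5 km
Only Location A has all residuals ≈ 0.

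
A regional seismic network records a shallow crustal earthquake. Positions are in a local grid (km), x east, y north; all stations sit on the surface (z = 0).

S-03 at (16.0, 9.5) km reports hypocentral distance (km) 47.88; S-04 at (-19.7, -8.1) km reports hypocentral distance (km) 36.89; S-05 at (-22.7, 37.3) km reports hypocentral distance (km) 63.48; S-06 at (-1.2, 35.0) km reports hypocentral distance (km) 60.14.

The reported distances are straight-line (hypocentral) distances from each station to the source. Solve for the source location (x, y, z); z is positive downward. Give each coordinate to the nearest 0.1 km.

Each station gives a sphere (x−x_i)² + (y−y_i)² + z² = d_i² (stations at z=0).
Subtracting the S-03 sphere from S-04 and S-05: z² cancels, leaving linear equations in x and y:
-71.4 x − 35.2 y = 1039.07
-77.4 x + 55.6 y = -176.89
Solving: x ≈ -7.700, y ≈ -13.900 km (keep extra digits for the depth step; rounded: -7.7, -13.9).
Then from the S-03 sphere: z² = 47.88² − (x − 16.0)² − (y − 9.5)² with x = -7.700, y = -13.900, so z ≈ 34.398 ≈ 34.4 km.

(-7.7, -13.9, 34.4)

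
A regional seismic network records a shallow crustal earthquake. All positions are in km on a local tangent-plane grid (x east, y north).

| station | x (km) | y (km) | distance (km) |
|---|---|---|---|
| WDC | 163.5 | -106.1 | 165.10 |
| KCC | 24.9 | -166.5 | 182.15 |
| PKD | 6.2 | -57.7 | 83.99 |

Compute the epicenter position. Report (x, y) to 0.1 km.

x ≈ 50.1 km, y ≈ 13.9 km

Circle about each station: (x − 163.5)² + (y + 106.1)² = 165.10²; (x − 24.9)² + (y + 166.5)² = 182.15²; (x − 6.2)² + (y + 57.7)² = 83.99².
Subtracting the WDC equation from the KCC and PKD equations removes the quadratic terms:
-277.2 x − 120.8 y = -15567.81
-314.6 x + 96.8 y = -14418.04
Solving the 2×2 system: x ≈ 50.1, y ≈ 13.9 km.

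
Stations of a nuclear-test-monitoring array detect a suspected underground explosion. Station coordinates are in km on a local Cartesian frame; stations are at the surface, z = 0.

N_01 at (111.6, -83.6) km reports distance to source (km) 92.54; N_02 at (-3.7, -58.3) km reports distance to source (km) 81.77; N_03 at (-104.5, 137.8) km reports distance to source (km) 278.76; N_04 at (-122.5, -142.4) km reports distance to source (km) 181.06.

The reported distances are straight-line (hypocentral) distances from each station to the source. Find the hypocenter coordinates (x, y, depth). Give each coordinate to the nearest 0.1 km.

(41.1, -92.4, 59.3)

Each station gives a sphere (x−x_i)² + (y−y_i)² + z² = d_i² (stations at z=0).
Subtracting the N_01 sphere from N_02 and N_03: z² cancels, leaving linear equations in x and y:
-230.6 x + 50.6 y = -14153.62
-432.2 x + 442.8 y = -58677.92
Solving: x ≈ 41.103, y ≈ -92.397 km (keep extra digits for the depth step; rounded: 41.1, -92.4).
Then from the N_01 sphere: z² = 92.54² − (x − 111.6)² − (y + 83.6)² with x = 41.103, y = -92.397, so z ≈ 59.300 ≈ 59.3 km.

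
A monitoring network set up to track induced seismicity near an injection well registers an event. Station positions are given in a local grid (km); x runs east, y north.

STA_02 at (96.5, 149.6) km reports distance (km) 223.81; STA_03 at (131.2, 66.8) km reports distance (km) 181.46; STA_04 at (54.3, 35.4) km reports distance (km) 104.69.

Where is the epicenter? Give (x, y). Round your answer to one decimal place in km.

(-9.9, -47.3)

Circle about each station: (x − 96.5)² + (y − 149.6)² = 223.81²; (x − 131.2)² + (y − 66.8)² = 181.46²; (x − 54.3)² + (y − 35.4)² = 104.69².
Subtracting the STA_02 equation from the STA_03 and STA_04 equations removes the quadratic terms:
69.4 x − 165.6 y = 7146.45
-84.4 x − 228.4 y = 11640.16
Solving the 2×2 system: x ≈ -9.9, y ≈ -47.3 km.
Check against STA_02 (with the unrounded x, y): √((x − 96.5)²+(y − 149.6)²) = 223.81 ≈ 223.81 km. ✓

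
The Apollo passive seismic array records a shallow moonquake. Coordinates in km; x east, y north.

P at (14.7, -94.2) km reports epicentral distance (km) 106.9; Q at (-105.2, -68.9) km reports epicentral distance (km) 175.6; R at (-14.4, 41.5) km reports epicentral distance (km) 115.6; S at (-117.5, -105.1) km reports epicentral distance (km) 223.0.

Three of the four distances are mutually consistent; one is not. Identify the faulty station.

Solve using three stations at a time. Using P, R, S (subtract circle equations pairwise → linear system) gives (x, y) ≈ (86.5, -15.0).
Distances from that point to each station vs reported:
  P: calculated 106.9 vs reported 106.9 → residual 0.0 km
  Q: calculated 199.1 vs reported 175.6 → residual 23.5 km
  R: calculated 115.6 vs reported 115.6 → residual 0.0 km
  S: calculated 223.0 vs reported 223.0 → residual 0.0 km
P, R, S are mutually consistent (residuals ≈ 0); Q is off by 23.5 km.

Q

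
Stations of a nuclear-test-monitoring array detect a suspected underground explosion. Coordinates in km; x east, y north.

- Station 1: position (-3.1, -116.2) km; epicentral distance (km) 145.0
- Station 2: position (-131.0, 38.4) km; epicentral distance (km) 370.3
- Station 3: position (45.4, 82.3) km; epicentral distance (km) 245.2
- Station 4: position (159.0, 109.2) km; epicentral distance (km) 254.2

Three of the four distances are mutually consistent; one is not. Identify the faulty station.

Solve using three stations at a time. Using Station 1, Station 3, Station 4 (subtract circle equations pairwise → linear system) gives (x, y) ≈ (139.3, -144.3).
Distances from that point to each station vs reported:
  Station 1: calculated 145.1 vs reported 145.0 → residual 0.1 km
  Station 2: calculated 326.2 vs reported 370.3 → residual 44.1 km
  Station 3: calculated 245.3 vs reported 245.2 → residual 0.1 km
  Station 4: calculated 254.3 vs reported 254.2 → residual 0.1 km
Station 1, Station 3, Station 4 are mutually consistent (residuals ≈ 0); Station 2 is off by 44.1 km.

Station 2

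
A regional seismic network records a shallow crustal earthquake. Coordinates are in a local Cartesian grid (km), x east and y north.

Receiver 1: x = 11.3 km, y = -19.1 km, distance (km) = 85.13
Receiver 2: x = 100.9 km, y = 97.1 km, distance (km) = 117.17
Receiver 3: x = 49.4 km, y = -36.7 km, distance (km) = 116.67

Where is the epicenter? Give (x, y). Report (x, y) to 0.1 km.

Circle about each station: (x − 11.3)² + (y + 19.1)² = 85.13²; (x − 100.9)² + (y − 97.1)² = 117.17²; (x − 49.4)² + (y + 36.7)² = 116.67².
Subtracting the Receiver 1 equation from the Receiver 2 and Receiver 3 equations removes the quadratic terms:
179.2 x + 232.4 y = 12635.03
76.2 x − 35.2 y = -3070.02
Solving the 2×2 system: x ≈ -11.2, y ≈ 63.0 km.

x ≈ -11.2 km, y ≈ 63.0 km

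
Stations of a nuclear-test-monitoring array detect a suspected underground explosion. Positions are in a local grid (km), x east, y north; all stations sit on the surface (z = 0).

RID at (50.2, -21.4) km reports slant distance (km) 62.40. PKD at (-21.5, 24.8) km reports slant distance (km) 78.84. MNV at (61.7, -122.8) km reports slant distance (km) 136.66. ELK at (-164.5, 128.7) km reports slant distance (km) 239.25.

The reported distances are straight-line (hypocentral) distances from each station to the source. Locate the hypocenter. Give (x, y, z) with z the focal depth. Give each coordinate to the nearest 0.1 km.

Each station gives a sphere (x−x_i)² + (y−y_i)² + z² = d_i² (stations at z=0).
Subtracting the RID sphere from PKD and MNV: z² cancels, leaving linear equations in x and y:
-143.4 x + 92.4 y = -4222.70
23.0 x − 202.8 y = 1126.53
Solving: x ≈ 27.907, y ≈ -2.390 km (keep extra digits for the depth step; rounded: 27.9, -2.4).
Then from the RID sphere: z² = 62.40² − (x − 50.2)² − (y + 21.4)² with x = 27.907, y = -2.390, so z ≈ 55.094 ≈ 55.1 km.
Check against ELK (with the unrounded solution): distance 239.25 ≈ 239.25 km. ✓

x ≈ 27.9 km, y ≈ -2.4 km, depth ≈ 55.1 km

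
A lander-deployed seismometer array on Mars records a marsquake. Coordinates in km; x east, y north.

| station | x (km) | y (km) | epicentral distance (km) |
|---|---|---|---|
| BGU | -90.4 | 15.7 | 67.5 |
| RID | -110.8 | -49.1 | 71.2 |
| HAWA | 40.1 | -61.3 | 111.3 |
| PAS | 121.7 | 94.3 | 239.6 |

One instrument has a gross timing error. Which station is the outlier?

RID

Solve using three stations at a time. Using BGU, HAWA, PAS (subtract circle equations pairwise → linear system) gives (x, y) ≈ (-70.5, -48.8).
Distances from that point to each station vs reported:
  BGU: calculated 67.5 vs reported 67.5 → residual 0.0 km
  RID: calculated 40.3 vs reported 71.2 → residual 30.9 km
  HAWA: calculated 111.3 vs reported 111.3 → residual 0.0 km
  PAS: calculated 239.6 vs reported 239.6 → residual 0.0 km
BGU, HAWA, PAS are mutually consistent (residuals ≈ 0); RID is off by 30.9 km.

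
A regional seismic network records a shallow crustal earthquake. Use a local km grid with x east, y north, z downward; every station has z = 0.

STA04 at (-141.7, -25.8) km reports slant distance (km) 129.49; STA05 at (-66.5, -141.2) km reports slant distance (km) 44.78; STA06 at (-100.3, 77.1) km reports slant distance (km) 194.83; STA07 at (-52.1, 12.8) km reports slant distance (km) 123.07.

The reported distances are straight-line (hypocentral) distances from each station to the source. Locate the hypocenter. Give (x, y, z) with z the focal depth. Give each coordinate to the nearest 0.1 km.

Each station gives a sphere (x−x_i)² + (y−y_i)² + z² = d_i² (stations at z=0).
Subtracting the STA04 sphere from STA05 and STA06: z² cancels, leaving linear equations in x and y:
150.4 x − 230.8 y = 18377.57
82.8 x + 205.8 y = -25931.10
Solving: x ≈ -44.001, y ≈ -108.299 km (keep extra digits for the depth step; rounded: -44.0, -108.3).
Then from the STA04 sphere: z² = 129.49² − (x + 141.7)² − (y + 25.8)² with x = -44.001, y = -108.299, so z ≈ 20.408 ≈ 20.4 km.

(-44.0, -108.3, 20.4)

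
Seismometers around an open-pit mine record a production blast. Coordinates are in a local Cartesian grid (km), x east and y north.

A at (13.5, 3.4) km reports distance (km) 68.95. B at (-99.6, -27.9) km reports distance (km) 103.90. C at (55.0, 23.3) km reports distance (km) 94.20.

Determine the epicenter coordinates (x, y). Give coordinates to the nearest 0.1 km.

x ≈ -34.4 km, y ≈ 53.0 km

Circle about each station: (x − 13.5)² + (y − 3.4)² = 68.95²; (x + 99.6)² + (y + 27.9)² = 103.90²; (x − 55.0)² + (y − 23.3)² = 94.20².
Subtracting the A equation from the B and C equations removes the quadratic terms:
-226.2 x − 62.6 y = 4463.65
83.0 x + 39.8 y = -745.46
Solving the 2×2 system: x ≈ -34.4, y ≈ 53.0 km.
Check against A (with the unrounded x, y): √((x − 13.5)²+(y − 3.4)²) = 68.98 ≈ 68.95 km. ✓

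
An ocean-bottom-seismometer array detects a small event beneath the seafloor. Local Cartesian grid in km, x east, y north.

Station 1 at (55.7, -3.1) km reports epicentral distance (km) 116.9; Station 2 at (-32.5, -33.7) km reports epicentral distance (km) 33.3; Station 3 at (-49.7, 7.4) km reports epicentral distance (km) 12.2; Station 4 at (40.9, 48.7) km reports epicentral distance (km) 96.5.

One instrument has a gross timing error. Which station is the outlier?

Solve using three stations at a time. Using Station 2, Station 3, Station 4 (subtract circle equations pairwise → linear system) gives (x, y) ≈ (-41.4, -1.6).
Distances from that point to each station vs reported:
  Station 1: calculated 97.2 vs reported 116.9 → residual 19.7 km
  Station 2: calculated 33.3 vs reported 33.3 → residual 0.0 km
  Station 3: calculated 12.2 vs reported 12.2 → residual 0.0 km
  Station 4: calculated 96.5 vs reported 96.5 → residual 0.0 km
Station 2, Station 3, Station 4 are mutually consistent (residuals ≈ 0); Station 1 is off by 19.7 km.

Station 1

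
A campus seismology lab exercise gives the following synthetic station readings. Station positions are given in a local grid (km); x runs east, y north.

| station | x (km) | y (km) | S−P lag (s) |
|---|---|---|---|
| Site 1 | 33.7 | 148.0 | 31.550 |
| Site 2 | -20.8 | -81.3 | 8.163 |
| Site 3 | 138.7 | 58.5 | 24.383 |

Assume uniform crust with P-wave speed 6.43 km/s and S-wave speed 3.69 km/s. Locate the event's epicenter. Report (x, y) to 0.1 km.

Distance from S−P lag: d = Δt · v_P v_S / (v_P − v_S) = Δt · (6.43·3.69)/(6.43−3.69) ≈ 8.6594·Δt.
So d_Site 1 = 273.20, d_Site 2 = 70.69, d_Site 3 = 211.14 km.
Circle about each station: (x − 33.7)² + (y − 148.0)² = 273.20²; (x + 20.8)² + (y + 81.3)² = 70.69²; (x − 138.7)² + (y − 58.5)² = 211.14².
Subtracting the Site 1 equation from the Site 2 and Site 3 equations removes the quadratic terms:
-109.0 x − 458.6 y = 53643.80
210.0 x − 179.0 y = 29678.39
Solving the 2×2 system: x ≈ 34.6, y ≈ -125.2 km.

34.6 km east, -125.2 km north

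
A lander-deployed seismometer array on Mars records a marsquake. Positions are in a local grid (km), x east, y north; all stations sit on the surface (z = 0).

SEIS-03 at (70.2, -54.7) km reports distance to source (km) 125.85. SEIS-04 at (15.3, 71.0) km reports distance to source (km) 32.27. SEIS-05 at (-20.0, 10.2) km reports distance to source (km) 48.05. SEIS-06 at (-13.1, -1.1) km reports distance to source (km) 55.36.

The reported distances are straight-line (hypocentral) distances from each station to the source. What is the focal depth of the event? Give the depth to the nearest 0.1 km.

Each station gives a sphere (x−x_i)² + (y−y_i)² + z² = d_i² (stations at z=0).
Subtracting the SEIS-03 sphere from SEIS-04 and SEIS-05: z² cancels, leaving linear equations in x and y:
-109.8 x + 251.4 y = 12151.83
-180.4 x + 129.8 y = 6113.33
Solving: x ≈ 1.300, y ≈ 48.904 km (keep extra digits for the depth step; rounded: 1.3, 48.9).
Then from the SEIS-03 sphere: z² = 125.85² − (x − 70.2)² − (y + 54.7)² with x = 1.300, y = 48.904, so z ≈ 18.900 ≈ 18.9 km.

z ≈ 18.9 km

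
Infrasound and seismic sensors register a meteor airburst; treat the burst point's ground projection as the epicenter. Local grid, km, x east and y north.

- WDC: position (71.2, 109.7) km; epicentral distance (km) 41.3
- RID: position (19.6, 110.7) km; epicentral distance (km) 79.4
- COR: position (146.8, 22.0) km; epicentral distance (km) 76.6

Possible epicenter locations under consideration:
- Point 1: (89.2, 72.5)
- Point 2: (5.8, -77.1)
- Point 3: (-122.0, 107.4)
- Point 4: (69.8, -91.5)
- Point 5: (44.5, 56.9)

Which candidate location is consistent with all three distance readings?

For each candidate, compare |candidate − station| to the reported distance:
Point 1: residuals WDC 0.0, RID 0.0, COR 0.0 → max 0.0 km
Point 2: residuals WDC 156.6, RID 108.9, COR 95.7 → max 156.6 km
Point 3: residuals WDC 151.9, RID 62.2, COR 205.4 → max 205.4 km
Point 4: residuals WDC 159.9, RID 128.9, COR 60.6 → max 159.9 km
Point 5: residuals WDC 17.9, RID 20.1, COR 31.5 → max 31.5 km
Only Point 1 has all residuals ≈ 0.

Point 1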